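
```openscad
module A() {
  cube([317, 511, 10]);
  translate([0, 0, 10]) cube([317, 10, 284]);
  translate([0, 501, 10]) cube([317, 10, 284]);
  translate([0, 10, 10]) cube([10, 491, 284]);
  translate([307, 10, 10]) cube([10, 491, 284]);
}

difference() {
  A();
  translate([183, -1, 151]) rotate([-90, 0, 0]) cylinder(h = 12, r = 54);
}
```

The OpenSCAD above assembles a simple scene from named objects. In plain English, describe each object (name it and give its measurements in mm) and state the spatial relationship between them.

A is an open-topped rectangular box: outside dimensions 317×511×294 mm, with a uniform wall and base thickness of 10 mm. The base is a full 317×511 slab on the floor; four walls sit on top of the base. The front and back walls (the −y and +y sides) span the full width; the two side walls fit between them.

The open box has a circular hole of radius 54 mm through its front wall, centred at (x = 183, z = 151).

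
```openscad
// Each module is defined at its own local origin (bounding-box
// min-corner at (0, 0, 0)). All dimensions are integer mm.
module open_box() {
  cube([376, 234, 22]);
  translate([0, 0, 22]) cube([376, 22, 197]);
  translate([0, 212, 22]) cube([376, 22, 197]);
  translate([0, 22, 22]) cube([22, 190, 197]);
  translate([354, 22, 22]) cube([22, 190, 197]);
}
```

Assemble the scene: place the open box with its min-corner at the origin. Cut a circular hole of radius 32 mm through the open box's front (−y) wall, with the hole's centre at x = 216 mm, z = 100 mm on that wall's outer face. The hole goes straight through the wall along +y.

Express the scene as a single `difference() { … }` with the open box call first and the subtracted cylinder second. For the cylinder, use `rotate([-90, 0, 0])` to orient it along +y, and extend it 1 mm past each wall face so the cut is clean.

difference() {
  open_box();
  translate([216, -1, 100]) rotate([-90, 0, 0]) cylinder(h = 24, r = 32);
}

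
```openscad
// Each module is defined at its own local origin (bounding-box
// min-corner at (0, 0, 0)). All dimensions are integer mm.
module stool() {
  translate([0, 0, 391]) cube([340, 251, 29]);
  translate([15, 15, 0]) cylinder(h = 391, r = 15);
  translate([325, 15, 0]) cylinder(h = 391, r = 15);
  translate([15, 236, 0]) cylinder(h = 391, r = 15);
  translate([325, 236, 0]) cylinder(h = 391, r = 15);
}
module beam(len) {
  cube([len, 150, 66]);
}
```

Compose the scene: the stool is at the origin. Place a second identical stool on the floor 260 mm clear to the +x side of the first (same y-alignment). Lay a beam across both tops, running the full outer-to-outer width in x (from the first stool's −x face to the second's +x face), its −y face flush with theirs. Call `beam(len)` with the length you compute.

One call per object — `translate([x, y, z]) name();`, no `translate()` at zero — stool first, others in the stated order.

stool();
translate([600, 0, 0]) stool();
translate([0, 0, 420]) beam(940);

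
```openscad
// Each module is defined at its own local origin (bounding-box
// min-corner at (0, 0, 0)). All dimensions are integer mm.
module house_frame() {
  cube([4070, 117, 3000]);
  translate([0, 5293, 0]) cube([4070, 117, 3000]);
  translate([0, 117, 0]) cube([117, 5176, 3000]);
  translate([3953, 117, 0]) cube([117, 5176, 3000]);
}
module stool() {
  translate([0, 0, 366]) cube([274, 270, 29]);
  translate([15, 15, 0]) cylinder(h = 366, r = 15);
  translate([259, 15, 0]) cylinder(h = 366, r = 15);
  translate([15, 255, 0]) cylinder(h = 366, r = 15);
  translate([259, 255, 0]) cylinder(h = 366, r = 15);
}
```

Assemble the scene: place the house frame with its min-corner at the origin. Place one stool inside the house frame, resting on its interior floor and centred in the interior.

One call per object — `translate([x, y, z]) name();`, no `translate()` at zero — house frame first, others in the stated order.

house_frame();
translate([1898, 2570, 0]) stool();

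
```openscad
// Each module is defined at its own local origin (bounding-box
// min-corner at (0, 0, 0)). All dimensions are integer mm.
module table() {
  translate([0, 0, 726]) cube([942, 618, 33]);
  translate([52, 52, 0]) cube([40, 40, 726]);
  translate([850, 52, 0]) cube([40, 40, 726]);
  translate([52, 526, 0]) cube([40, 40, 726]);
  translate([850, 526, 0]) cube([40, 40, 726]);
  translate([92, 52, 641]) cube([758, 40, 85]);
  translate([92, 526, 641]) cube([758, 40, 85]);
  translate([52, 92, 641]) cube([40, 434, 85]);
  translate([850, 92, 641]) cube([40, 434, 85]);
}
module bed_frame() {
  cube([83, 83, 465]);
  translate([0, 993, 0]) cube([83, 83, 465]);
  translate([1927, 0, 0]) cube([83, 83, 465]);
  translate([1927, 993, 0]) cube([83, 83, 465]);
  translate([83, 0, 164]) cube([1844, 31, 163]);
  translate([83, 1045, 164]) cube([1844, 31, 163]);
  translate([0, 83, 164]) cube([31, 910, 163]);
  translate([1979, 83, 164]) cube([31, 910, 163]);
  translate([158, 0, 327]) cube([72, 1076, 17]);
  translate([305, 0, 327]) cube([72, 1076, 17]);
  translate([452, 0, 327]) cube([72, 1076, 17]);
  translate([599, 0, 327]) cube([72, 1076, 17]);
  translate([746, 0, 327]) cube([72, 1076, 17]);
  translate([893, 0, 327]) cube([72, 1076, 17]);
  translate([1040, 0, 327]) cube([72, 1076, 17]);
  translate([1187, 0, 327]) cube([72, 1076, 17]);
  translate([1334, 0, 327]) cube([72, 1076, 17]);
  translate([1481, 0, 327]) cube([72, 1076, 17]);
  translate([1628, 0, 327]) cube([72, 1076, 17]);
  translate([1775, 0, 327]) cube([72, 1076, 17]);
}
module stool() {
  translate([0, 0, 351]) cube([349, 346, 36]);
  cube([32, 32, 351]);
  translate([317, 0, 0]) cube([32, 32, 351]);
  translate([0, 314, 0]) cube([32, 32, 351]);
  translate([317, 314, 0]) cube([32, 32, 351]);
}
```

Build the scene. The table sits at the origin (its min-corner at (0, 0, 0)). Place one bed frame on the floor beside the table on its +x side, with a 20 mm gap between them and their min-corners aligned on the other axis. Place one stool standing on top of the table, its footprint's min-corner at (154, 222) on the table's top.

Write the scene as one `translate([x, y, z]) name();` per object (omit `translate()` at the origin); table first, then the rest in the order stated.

table();
translate([962, 0, 0]) bed_frame();
translate([154, 222, 759]) stool();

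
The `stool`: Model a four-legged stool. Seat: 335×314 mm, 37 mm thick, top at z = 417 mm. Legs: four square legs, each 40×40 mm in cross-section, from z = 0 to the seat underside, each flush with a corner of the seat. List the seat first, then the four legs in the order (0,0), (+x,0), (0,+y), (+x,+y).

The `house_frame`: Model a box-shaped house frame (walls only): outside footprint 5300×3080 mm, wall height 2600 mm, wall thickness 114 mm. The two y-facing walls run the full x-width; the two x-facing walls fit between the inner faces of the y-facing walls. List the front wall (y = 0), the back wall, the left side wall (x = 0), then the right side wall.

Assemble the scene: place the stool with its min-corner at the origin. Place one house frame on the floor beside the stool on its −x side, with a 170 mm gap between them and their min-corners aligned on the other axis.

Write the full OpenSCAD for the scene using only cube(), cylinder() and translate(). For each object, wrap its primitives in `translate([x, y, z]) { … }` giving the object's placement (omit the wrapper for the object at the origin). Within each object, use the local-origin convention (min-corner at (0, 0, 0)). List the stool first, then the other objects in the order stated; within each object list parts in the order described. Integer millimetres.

translate([0, 0, 380]) cube([335, 314, 37]);
cube([40, 40, 380]);
translate([295, 0, 0]) cube([40, 40, 380]);
translate([0, 274, 0]) cube([40, 40, 380]);
translate([295, 274, 0]) cube([40, 40, 380]);
translate([-5470, 0, 0]) {
  cube([5300, 114, 2600]);
  translate([0, 2966, 0]) cube([5300, 114, 2600]);
  translate([0, 114, 0]) cube([114, 2852, 2600]);
  translate([5186, 114, 0]) cube([114, 2852, 2600]);
}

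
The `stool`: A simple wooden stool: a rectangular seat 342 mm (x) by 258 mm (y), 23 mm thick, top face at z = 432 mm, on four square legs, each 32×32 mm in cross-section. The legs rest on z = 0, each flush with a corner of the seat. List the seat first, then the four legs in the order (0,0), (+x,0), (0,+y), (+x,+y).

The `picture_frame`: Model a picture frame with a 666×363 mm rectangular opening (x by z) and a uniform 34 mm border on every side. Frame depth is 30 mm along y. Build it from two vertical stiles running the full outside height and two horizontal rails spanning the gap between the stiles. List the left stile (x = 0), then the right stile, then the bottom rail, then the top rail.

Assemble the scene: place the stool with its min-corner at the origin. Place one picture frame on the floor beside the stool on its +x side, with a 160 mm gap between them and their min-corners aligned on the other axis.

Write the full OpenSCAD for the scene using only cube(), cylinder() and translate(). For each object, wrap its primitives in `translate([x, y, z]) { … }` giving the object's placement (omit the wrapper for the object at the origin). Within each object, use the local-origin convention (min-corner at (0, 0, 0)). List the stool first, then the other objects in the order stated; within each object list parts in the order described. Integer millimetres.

translate([0, 0, 409]) cube([342, 258, 23]);
cube([32, 32, 409]);
translate([310, 0, 0]) cube([32, 32, 409]);
translate([0, 226, 0]) cube([32, 32, 409]);
translate([310, 226, 0]) cube([32, 32, 409]);
translate([502, 0, 0]) {
  cube([34, 30, 431]);
  translate([700, 0, 0]) cube([34, 30, 431]);
  translate([34, 0, 0]) cube([666, 30, 34]);
  translate([34, 0, 397]) cube([666, 30, 34]);
}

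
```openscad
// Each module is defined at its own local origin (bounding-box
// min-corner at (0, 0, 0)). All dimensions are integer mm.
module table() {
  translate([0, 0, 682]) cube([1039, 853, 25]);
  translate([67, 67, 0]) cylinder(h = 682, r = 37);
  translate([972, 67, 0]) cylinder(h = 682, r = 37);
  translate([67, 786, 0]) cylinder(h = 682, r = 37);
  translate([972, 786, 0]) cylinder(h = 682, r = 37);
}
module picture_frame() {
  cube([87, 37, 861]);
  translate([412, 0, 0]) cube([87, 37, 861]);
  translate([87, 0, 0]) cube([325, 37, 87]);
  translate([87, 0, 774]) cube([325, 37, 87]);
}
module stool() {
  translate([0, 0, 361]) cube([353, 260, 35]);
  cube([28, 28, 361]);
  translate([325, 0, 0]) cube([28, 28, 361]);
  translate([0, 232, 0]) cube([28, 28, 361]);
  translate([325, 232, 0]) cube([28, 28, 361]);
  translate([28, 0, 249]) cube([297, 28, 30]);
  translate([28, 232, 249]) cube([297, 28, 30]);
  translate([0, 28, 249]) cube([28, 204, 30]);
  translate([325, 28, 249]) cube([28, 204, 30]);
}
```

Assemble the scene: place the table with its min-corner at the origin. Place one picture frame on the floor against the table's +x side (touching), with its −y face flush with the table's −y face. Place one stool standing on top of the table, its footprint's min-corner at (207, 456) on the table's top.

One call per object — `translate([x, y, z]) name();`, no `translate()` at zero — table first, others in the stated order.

table();
translate([1039, 0, 0]) picture_frame();
translate([207, 456, 707]) stool();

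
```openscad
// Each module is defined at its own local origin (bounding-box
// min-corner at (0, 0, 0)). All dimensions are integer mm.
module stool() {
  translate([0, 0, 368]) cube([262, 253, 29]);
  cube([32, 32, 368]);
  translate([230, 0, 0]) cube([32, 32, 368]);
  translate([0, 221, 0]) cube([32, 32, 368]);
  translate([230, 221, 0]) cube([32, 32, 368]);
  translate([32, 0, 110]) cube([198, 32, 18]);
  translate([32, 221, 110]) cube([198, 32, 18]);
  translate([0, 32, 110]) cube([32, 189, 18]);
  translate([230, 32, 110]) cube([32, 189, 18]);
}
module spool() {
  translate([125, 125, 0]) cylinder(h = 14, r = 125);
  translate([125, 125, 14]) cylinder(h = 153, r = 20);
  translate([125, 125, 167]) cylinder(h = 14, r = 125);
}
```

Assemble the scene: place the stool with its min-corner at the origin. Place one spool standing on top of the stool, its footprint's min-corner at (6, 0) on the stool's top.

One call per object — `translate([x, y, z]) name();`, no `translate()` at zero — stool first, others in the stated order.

stool();
translate([6, 0, 397]) spool();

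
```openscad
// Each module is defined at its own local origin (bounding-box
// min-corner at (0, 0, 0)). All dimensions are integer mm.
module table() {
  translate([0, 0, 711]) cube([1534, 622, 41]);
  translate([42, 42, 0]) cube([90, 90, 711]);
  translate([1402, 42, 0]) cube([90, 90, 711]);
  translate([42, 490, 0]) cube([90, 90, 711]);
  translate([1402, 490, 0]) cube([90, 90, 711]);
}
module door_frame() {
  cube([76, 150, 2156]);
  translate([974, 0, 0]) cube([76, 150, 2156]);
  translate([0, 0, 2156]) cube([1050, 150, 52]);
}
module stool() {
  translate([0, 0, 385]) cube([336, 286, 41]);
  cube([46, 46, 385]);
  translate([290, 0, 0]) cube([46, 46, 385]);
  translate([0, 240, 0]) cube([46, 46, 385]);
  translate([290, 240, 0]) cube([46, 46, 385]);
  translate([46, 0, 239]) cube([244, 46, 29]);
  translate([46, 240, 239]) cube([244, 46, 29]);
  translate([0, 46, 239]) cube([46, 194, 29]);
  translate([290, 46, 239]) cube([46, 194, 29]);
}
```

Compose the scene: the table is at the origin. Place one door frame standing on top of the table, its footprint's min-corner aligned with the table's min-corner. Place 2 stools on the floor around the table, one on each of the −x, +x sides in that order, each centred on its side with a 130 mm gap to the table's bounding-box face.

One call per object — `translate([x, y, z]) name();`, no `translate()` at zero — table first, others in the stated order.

table();
translate([0, 0, 752]) door_frame();
translate([-466, 168, 0]) stool();
translate([1664, 168, 0]) stool();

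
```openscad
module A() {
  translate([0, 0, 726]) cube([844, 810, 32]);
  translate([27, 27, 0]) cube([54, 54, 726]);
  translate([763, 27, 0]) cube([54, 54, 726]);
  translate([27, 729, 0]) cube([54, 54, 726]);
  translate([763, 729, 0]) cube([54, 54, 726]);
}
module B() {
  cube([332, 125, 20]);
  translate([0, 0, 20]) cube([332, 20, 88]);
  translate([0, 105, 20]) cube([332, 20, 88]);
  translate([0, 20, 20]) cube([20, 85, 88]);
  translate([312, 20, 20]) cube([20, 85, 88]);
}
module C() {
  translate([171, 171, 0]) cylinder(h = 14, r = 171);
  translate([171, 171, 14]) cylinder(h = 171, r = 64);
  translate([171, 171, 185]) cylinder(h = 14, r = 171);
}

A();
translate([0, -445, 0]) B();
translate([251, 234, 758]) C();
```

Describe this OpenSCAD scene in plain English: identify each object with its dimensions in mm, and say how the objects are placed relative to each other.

A is a rectangular dining table. The top is 844×810×32 mm with its upper surface at z = 758 mm. It stands on four 54×54 mm square legs, each inset 27 mm from the nearest pair of top edges, running from the floor to the underside of the top.

B is an open storage box with external size 332×125×108 mm and wall thickness 20 mm (the base is also 20 mm thick). The base covers the whole footprint; the four walls stand on the base, with the y-facing walls full-width and the x-facing walls fitting between their inner faces.

C is a spool: two coaxial disc flanges of radius 171 mm and thickness 14 mm, joined by a core cylinder of radius 64 mm and height 171 mm. The lower flange rests on z = 0 and the three cylinders share a vertical axis.

The open box is on the floor beside the table on its −y side. The spool is on top of the table, centred.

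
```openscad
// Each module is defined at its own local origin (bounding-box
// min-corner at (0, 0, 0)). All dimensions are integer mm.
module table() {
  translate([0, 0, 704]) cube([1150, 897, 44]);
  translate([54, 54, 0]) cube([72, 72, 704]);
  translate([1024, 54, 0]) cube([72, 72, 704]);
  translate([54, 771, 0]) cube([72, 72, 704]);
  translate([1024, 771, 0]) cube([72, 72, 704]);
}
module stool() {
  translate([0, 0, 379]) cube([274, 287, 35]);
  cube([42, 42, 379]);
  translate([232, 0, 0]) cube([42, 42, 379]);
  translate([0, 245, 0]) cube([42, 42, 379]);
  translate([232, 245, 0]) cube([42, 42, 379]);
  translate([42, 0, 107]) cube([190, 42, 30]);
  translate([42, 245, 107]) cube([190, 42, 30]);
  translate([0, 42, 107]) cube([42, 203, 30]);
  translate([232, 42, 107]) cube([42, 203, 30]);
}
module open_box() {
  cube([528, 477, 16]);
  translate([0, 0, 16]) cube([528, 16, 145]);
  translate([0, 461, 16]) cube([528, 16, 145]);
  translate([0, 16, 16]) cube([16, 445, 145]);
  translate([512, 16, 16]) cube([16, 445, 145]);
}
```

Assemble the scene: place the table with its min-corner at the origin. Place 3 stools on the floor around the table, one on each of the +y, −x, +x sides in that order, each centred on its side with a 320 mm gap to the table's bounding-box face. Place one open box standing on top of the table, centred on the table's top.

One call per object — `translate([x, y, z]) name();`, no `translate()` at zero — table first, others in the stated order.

table();
translate([438, 1217, 0]) stool();
translate([-594, 305, 0]) stool();
translate([1470, 305, 0]) stool();
translate([311, 210, 748]) open_box();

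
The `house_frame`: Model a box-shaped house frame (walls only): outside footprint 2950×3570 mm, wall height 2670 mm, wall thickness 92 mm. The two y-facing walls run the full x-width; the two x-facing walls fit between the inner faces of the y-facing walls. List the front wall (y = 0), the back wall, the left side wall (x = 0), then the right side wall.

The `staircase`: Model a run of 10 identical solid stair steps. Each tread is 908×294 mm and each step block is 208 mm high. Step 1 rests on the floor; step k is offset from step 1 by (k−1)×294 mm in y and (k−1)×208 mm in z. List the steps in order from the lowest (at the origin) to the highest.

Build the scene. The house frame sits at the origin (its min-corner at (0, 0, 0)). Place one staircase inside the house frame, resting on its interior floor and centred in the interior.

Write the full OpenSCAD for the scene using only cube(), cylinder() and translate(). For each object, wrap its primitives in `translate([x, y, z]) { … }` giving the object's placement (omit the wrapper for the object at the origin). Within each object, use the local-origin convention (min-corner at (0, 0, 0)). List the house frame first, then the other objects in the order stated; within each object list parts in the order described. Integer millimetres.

cube([2950, 92, 2670]);
translate([0, 3478, 0]) cube([2950, 92, 2670]);
translate([0, 92, 0]) cube([92, 3386, 2670]);
translate([2858, 92, 0]) cube([92, 3386, 2670]);
translate([1021, 315, 0]) {
  cube([908, 294, 208]);
  translate([0, 294, 208]) cube([908, 294, 208]);
  translate([0, 588, 416]) cube([908, 294, 208]);
  translate([0, 882, 624]) cube([908, 294, 208]);
  translate([0, 1176, 832]) cube([908, 294, 208]);
  translate([0, 1470, 1040]) cube([908, 294, 208]);
  translate([0, 1764, 1248]) cube([908, 294, 208]);
  translate([0, 2058, 1456]) cube([908, 294, 208]);
  translate([0, 2352, 1664]) cube([908, 294, 208]);
  translate([0, 2646, 1872]) cube([908, 294, 208]);
}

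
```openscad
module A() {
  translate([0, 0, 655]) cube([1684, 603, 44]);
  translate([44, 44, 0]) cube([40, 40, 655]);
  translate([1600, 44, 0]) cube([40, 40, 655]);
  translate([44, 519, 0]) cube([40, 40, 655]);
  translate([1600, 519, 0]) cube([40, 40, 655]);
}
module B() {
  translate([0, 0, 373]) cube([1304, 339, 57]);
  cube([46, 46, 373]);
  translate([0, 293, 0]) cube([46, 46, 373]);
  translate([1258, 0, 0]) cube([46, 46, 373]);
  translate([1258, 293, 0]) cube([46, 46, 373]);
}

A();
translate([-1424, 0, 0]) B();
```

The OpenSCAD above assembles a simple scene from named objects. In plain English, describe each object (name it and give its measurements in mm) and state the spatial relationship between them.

A is a table with a 1684×603 mm rectangular top, 44 mm thick, top surface at z = 699 mm, supported by four 40×40 mm square legs, each inset 44 mm from the nearest pair of top edges, running from the floor.

B is a bench: a 1304×339 mm seat slab, 57 mm thick, top at z = 430 mm, on four 46×46 mm square legs flush with the seat corners and standing on z = 0.

The bench is on the floor beside the table on its −x side.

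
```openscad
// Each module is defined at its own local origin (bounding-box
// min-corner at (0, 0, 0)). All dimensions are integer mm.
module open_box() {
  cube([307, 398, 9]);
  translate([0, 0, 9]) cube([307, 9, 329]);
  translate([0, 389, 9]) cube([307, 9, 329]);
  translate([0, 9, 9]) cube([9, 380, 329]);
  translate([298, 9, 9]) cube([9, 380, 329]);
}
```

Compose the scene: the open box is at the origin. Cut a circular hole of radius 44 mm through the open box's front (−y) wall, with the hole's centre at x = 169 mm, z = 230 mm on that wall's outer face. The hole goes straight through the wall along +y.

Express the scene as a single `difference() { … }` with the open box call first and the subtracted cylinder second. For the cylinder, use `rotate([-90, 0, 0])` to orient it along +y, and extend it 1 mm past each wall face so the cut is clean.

difference() {
  open_box();
  translate([169, -1, 230]) rotate([-90, 0, 0]) cylinder(h = 11, r = 44);
}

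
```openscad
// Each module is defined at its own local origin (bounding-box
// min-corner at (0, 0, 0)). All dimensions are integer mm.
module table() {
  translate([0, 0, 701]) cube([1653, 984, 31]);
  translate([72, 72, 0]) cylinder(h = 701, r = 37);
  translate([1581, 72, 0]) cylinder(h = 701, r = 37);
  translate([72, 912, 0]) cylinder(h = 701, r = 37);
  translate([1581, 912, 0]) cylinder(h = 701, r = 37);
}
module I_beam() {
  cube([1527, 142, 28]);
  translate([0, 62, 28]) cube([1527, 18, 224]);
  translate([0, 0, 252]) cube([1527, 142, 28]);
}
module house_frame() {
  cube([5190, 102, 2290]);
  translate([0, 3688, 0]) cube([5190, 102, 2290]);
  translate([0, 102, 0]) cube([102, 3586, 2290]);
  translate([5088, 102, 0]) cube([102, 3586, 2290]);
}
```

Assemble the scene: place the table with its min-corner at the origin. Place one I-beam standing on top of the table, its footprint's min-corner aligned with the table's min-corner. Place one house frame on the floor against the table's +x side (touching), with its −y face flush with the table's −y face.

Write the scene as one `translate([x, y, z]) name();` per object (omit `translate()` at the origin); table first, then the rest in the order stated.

table();
translate([0, 0, 732]) I_beam();
translate([1653, 0, 0]) house_frame();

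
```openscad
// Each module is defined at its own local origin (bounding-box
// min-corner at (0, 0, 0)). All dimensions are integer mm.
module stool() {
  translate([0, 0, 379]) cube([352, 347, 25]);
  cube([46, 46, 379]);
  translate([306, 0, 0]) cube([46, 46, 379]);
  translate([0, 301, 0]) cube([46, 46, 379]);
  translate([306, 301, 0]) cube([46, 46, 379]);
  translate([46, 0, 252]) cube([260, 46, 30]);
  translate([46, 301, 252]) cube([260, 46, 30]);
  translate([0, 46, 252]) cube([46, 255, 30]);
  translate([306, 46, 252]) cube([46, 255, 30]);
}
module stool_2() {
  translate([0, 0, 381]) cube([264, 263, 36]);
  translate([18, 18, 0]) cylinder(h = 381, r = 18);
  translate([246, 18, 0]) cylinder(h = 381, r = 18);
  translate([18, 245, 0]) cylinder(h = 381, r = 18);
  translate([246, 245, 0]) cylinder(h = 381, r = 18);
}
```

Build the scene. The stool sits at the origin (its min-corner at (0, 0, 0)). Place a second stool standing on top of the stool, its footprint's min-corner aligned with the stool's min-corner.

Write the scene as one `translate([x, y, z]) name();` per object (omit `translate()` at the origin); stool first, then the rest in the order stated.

stool();
translate([0, 0, 404]) stool_2();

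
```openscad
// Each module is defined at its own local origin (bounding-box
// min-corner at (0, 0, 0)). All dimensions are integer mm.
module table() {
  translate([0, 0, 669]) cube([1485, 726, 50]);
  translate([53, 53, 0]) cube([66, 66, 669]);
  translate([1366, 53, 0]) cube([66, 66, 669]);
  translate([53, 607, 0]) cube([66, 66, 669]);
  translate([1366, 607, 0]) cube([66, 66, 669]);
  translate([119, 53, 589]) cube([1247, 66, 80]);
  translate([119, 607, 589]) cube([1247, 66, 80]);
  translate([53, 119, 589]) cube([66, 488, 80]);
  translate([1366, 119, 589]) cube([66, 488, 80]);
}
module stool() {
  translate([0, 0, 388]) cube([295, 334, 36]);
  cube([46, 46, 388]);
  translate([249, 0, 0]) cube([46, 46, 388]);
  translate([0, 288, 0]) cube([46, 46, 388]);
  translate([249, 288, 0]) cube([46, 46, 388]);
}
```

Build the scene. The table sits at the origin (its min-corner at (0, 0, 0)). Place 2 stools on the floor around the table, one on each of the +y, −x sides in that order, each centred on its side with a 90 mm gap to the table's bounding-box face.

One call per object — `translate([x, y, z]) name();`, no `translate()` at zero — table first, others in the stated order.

table();
translate([595, 816, 0]) stool();
translate([-385, 196, 0]) stool();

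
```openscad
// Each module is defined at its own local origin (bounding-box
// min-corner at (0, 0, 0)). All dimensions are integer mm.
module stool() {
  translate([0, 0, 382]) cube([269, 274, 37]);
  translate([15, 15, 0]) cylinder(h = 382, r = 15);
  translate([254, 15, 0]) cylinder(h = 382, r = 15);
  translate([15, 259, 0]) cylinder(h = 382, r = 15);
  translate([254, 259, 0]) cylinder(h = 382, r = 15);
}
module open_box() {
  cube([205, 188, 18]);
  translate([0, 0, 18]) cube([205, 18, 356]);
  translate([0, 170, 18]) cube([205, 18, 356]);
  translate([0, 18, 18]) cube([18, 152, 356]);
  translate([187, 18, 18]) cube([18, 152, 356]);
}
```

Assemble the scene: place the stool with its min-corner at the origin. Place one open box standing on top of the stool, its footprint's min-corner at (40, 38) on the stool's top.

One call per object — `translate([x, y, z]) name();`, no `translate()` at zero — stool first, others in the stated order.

stool();
translate([40, 38, 419]) open_box();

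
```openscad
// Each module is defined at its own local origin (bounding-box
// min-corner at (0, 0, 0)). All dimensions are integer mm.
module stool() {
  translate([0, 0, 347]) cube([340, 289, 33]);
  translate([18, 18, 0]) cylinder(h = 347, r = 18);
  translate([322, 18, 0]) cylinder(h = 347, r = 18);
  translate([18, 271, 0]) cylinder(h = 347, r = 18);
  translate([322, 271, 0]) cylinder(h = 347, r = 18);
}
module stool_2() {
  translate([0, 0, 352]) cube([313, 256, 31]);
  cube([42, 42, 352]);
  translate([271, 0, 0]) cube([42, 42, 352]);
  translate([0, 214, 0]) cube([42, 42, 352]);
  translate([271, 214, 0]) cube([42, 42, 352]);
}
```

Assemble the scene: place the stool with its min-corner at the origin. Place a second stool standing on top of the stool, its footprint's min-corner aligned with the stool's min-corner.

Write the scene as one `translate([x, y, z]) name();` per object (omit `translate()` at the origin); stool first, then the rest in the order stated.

stool();
translate([0, 0, 380]) stool_2();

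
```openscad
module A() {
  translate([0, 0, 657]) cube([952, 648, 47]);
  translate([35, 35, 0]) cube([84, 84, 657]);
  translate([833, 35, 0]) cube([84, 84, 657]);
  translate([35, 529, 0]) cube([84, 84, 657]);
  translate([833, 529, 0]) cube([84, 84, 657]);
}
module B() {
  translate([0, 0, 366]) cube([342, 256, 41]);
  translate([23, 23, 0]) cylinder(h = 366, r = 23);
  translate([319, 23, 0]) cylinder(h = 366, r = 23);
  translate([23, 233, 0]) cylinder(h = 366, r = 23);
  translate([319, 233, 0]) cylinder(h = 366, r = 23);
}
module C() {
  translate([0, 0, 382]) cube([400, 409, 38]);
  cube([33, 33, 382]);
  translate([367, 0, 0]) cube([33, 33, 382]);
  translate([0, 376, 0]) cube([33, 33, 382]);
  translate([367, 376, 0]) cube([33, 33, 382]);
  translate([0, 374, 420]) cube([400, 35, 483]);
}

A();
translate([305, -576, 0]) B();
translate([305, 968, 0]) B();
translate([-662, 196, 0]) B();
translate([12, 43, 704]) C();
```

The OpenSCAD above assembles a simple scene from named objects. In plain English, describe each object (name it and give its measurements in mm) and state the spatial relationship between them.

A is a table with a 952×648 mm rectangular top, 47 mm thick, top surface at z = 704 mm, supported by four 84×84 mm square legs, each inset 35 mm from the nearest pair of top edges, running from the floor.

B is a four-legged stool. The seat is 342×256 mm, 41 mm thick, top at z = 407 mm. It stands on four round legs, each 46 mm in diameter, from z = 0 to the seat underside, each leg's axis is inset half a diameter from the nearest pair of seat edges (so the leg's bounding box is flush with the corner).

C is a chair. The seat is a 400×409×38 mm slab with its top at z = 420 mm, on four 33×33 mm corner legs (flush with the seat edges, standing on z = 0). A flat backrest 35 mm thick, 483 mm tall, spans the full seat width and rises from the seat top along its +y edge, rear face flush with the rear of the seat.

Three stools sit around the table at the −y, +y, −x sides. The chair is on top of the table.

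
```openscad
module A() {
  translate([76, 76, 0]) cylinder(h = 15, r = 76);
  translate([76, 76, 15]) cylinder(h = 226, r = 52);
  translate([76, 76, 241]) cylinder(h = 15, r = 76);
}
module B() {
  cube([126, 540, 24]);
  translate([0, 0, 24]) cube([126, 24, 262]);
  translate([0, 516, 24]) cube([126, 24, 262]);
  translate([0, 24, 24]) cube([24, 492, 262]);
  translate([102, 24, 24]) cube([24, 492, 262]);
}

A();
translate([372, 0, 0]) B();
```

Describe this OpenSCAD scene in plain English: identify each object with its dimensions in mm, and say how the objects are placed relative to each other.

A is a spool: two coaxial disc flanges of radius 76 mm and thickness 15 mm, joined by a core cylinder of radius 52 mm and height 226 mm. The lower flange rests on z = 0 and the three cylinders share a vertical axis.

B is an open storage box with external size 126×540×286 mm and wall thickness 24 mm (the base is also 24 mm thick). The base covers the whole footprint; the four walls stand on the base, with the y-facing walls full-width and the x-facing walls fitting between their inner faces.

The open box is on the floor beside the spool on its +x side.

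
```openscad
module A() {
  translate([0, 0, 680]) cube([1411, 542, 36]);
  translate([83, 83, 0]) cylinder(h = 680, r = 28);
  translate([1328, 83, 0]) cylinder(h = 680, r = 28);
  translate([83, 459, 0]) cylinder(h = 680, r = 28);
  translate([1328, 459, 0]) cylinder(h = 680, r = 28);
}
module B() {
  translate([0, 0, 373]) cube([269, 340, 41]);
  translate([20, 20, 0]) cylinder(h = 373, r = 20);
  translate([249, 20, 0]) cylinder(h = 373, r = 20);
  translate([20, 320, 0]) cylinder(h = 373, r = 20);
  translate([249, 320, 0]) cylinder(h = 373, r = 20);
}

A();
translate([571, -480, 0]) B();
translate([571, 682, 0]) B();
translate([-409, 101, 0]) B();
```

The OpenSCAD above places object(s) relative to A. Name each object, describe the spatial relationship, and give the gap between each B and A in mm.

A is a table. B is a stool. Three stools sit around the table at the −y, +y, −x sides. The gap between each stool and the table is 140 mm.

Each stool's nearest face is 140 mm from the table's bounding box.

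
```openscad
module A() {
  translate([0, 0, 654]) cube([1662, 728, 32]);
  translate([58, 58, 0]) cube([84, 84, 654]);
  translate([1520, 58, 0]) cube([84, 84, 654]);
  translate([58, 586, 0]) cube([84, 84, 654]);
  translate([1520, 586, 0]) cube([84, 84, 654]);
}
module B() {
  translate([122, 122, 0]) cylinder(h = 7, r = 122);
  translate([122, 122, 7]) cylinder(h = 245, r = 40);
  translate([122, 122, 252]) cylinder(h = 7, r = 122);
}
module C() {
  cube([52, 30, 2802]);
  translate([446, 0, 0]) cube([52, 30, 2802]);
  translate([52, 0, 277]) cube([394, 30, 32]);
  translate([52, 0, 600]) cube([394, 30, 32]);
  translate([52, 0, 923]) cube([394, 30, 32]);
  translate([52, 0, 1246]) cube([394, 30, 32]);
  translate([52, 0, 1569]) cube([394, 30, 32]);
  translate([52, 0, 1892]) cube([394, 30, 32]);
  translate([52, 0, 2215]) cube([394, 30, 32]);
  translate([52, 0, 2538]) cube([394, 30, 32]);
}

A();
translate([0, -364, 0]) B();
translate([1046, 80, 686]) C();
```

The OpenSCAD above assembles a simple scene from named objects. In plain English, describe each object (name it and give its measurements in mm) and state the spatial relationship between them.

A is a rectangular dining table. The top is 1662×728×32 mm with its upper surface at z = 686 mm. It stands on four 84×84 mm square legs, each inset 58 mm from the nearest pair of top edges, running from the floor to the underside of the top.

B is a spool: two coaxial disc flanges of radius 122 mm and thickness 7 mm, joined by a core cylinder of radius 40 mm and height 245 mm. The lower flange rests on z = 0 and the three cylinders share a vertical axis.

C is a straight ladder. Two 52×30 mm vertical rails, 2802 mm tall, stand 498 mm apart (outside-to-outside) with their front faces coplanar on the −y side. 8 rungs, each 30 mm deep and 32 mm tall, span between the inner faces of the rails, front faces flush with the rails. The lowest rung's underside is at z = 277 mm and rungs are spaced 323 mm apart (underside to underside).

The spool is on the floor beside the table on its −y side. The ladder is on top of the table.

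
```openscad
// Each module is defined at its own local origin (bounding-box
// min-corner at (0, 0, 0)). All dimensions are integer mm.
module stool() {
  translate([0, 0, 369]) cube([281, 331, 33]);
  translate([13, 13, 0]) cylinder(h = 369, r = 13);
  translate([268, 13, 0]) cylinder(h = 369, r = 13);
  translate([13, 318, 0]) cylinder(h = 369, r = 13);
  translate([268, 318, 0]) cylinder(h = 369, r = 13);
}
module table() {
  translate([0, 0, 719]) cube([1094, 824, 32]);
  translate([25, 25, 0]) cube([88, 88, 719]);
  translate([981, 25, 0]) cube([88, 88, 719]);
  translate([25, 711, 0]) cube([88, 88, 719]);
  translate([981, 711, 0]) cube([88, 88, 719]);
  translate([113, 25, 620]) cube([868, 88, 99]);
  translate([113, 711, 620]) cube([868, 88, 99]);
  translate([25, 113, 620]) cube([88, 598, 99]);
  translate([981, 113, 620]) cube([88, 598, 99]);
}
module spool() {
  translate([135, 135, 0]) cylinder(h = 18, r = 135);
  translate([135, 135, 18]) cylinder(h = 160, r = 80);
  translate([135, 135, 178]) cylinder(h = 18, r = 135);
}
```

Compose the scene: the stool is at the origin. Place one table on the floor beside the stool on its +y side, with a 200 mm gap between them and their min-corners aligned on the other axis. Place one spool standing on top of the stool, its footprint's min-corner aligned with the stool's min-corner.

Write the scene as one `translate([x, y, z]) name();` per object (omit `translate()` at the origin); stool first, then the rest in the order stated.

stool();
translate([0, 531, 0]) table();
translate([0, 0, 402]) spool();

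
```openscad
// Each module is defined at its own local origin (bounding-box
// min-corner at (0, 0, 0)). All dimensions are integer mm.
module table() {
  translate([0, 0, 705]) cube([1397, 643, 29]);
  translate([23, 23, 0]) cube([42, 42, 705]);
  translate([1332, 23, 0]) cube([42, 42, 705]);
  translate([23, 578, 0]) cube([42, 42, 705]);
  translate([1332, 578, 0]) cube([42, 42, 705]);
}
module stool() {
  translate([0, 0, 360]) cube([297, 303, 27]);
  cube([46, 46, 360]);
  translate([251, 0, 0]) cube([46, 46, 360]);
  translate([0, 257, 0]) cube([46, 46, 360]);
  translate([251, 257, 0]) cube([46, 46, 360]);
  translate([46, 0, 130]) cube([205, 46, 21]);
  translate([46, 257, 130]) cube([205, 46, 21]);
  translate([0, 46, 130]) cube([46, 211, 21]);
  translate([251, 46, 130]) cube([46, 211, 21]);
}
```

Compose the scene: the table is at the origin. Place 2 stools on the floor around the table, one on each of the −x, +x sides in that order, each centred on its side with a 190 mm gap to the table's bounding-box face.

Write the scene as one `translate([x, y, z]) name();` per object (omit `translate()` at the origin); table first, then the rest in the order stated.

table();
translate([-487, 170, 0]) stool();
translate([1587, 170, 0]) stool();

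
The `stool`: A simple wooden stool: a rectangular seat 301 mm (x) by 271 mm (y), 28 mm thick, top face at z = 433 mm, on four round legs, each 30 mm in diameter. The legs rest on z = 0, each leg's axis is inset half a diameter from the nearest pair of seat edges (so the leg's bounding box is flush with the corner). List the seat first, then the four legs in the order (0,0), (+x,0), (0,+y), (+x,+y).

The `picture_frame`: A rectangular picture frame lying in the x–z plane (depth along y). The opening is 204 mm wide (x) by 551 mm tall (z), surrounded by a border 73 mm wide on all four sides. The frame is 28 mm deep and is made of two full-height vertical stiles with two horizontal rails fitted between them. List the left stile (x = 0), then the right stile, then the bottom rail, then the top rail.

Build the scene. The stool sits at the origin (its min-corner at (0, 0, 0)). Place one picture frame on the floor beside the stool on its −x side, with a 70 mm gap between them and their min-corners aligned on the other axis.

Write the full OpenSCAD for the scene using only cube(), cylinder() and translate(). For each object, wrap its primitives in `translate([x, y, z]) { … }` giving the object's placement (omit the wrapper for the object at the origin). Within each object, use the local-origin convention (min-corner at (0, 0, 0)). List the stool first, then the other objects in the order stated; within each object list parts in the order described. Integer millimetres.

translate([0, 0, 405]) cube([301, 271, 28]);
translate([15, 15, 0]) cylinder(h = 405, r = 15);
translate([286, 15, 0]) cylinder(h = 405, r = 15);
translate([15, 256, 0]) cylinder(h = 405, r = 15);
translate([286, 256, 0]) cylinder(h = 405, r = 15);
translate([-420, 0, 0]) {
  cube([73, 28, 697]);
  translate([277, 0, 0]) cube([73, 28, 697]);
  translate([73, 0, 0]) cube([204, 28, 73]);
  translate([73, 0, 624]) cube([204, 28, 73]);
}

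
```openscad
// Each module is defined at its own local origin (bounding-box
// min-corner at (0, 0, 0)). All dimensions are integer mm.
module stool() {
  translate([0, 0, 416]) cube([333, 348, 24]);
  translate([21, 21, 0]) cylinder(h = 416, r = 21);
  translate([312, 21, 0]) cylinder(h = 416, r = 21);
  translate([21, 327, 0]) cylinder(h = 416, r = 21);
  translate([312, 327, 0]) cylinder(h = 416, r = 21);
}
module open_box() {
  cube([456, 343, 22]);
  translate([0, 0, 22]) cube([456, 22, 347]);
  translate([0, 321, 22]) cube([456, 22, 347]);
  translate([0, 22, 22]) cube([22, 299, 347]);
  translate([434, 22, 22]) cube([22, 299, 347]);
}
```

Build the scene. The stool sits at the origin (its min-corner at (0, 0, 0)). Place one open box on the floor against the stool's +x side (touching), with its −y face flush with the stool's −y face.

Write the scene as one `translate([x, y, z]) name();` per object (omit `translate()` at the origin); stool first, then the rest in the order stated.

stool();
translate([333, 0, 0]) open_box();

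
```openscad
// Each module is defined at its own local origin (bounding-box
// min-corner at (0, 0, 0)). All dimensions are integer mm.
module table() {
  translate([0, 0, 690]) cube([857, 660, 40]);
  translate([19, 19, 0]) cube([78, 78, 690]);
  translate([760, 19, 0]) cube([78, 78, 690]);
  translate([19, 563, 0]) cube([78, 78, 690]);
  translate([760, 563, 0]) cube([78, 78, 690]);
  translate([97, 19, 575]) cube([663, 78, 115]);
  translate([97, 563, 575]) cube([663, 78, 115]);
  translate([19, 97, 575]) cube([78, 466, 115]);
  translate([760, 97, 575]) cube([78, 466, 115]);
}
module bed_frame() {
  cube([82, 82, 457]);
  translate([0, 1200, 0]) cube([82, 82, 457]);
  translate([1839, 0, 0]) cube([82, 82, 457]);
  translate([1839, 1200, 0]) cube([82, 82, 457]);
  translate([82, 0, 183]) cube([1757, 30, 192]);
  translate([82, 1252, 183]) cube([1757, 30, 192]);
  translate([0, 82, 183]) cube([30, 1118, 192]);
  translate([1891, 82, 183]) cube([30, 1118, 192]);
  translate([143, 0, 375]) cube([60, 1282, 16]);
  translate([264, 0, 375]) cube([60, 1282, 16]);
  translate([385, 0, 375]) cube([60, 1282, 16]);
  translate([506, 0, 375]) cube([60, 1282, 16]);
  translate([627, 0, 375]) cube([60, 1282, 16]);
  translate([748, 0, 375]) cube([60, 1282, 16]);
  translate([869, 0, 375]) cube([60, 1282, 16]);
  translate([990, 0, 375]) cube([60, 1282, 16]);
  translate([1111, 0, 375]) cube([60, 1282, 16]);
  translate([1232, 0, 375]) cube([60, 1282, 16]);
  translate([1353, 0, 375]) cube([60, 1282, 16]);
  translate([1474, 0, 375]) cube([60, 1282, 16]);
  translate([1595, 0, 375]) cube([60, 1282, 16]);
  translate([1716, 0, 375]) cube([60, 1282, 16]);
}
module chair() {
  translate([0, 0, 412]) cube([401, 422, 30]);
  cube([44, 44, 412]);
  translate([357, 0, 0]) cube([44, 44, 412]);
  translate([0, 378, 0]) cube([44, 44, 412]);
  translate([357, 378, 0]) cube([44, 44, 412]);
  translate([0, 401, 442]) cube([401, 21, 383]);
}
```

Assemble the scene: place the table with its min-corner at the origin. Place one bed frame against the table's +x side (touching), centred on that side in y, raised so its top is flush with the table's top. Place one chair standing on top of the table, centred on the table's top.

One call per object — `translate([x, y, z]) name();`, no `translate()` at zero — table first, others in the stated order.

table();
translate([857, -311, 273]) bed_frame();
translate([228, 119, 730]) chair();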